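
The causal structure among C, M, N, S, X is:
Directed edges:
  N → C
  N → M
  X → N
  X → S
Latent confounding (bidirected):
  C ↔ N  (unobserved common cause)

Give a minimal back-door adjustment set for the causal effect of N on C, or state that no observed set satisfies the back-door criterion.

N→C: no observed back-door set.

desc(N)\{N}={C,M}; candidates ⊆ {S,X}.
N↔C: latent back-door arc(s) into N.
size 0: {}; under {} N still reaches {C,S,X} ∋ C.
size 1: {S}, {X}; under {S} N still reaches {C,X} ∋ C.
size 2: {S,X}; under {S,X} N still reaches {C} ∋ C.
N↔C cannot be blocked by any observed set — no back-door set.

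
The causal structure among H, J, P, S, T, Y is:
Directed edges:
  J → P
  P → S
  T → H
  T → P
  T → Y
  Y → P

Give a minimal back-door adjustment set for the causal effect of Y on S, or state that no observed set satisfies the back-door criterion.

desc(Y)\{Y}={P,S}; candidates ⊆ {H,J,T}.
size 0: {}; under {} Y still reaches {H,P,S,T} ∋ S.
{T}: Y⊥S given {T} in G with Y→· removed — back-door holds.

Y→S: minimal back-door set {T}.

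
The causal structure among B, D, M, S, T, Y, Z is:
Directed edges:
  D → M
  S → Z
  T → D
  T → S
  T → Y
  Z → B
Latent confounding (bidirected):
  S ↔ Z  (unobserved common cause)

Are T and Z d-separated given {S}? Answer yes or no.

No — T and Z are d-connected given {S}.

Bayes-Ball from T | {S} reaches {B,D,M,Y,Z}.
Z ∈ reach(T|{S}) ⇒ T ⊥̸ Z | {S}.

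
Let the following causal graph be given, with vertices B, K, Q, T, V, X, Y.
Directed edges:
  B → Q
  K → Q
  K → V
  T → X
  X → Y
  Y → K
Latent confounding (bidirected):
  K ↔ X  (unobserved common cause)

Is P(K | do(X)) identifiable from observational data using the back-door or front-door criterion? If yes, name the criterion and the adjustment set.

P(K|do(X)): frontdoor, adjust for {Y}.

desc(X)\{X}={K,Q,V,Y}; candidates ⊆ {B,T}.
X↔K: latent back-door arc(s) into X.
size 0: {}; under {} X still reaches {K,Q,T,V} ∋ K.
size 1: {B}, {T}; under {B} X still reaches {K,Q,T,V} ∋ K.
size 2: {B,T}; under {B,T} X still reaches {K,Q,V} ∋ K.
X↔K cannot be blocked by any observed set — no back-door set.
{Y}: (i) intercepts every directed X→K path; (ii) no back-door X→{Y}; (iii) {X} blocks every back-door {Y}→K. Front-door holds.
P(K|do(X)) = Σ_{Y} P(Y|X) Σ_{X'} P(K|Y,X')P(X').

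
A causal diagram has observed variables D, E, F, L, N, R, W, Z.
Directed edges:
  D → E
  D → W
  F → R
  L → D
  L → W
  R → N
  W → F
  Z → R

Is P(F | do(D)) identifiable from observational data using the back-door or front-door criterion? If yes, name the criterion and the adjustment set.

desc(D)\{D}={E,F,N,R,W}; candidates ⊆ {L,Z}.
size 0: {}; under {} D still reaches {F,L,N,R,W} ∋ F.
{L}: D⊥F given {L} in G with D→· removed — back-door holds.
P(F|do(D)) = Σ_{L} P(F|D,L)·P(L).

P(F|do(D)): backdoor, adjust for {L}.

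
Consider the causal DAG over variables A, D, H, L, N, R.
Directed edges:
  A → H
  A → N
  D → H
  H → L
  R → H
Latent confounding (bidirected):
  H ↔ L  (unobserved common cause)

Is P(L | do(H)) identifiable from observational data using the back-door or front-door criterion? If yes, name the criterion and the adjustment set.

desc(H)\{H}={L}; candidates ⊆ {A,D,N,R}.
H↔L: latent back-door arc(s) into H.
size 0: {}; under {} H still reaches {A,D,L,N,R} ∋ L.
size 1: {A}, {D}, {N} …(+1); under {A} H still reaches {D,L,R} ∋ L.
size 2: {A,D}, {A,N}, {A,R} …(+3); under {A,D} H still reaches {L,R} ∋ L.
H↔L cannot be blocked by any observed set — no back-door set.
No mediator lies on a directed H→…→L path.
Neither criterion identifies P(L|do(H)) in this graph.

P(L|do(H)): not identifiable (no BD/FD set).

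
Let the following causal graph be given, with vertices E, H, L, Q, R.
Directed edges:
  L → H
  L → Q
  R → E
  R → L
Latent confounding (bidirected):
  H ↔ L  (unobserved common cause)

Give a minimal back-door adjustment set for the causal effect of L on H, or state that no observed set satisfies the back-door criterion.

L→H: no observed back-door set.

desc(L)\{L}={H,Q}; candidates ⊆ {E,R}.
L↔H: latent back-door arc(s) into L.
size 0: {}; under {} L still reaches {E,H,R} ∋ H.
size 1: {E}, {R}; under {E} L still reaches {H,R} ∋ H.
size 2: {E,R}; under {E,R} L still reaches {H} ∋ H.
L↔H cannot be blocked by any observed set — no back-door set.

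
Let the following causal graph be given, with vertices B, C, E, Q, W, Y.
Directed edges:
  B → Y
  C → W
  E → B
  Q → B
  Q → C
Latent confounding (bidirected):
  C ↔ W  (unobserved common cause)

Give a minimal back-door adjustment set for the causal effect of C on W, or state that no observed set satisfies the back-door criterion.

desc(C)\{C}={W}; candidates ⊆ {B,E,Q,Y}.
C↔W: latent back-door arc(s) into C.
size 0: {}; under {} C still reaches {B,Q,W,Y} ∋ W.
size 1: {B}, {E}, {Q} …(+1); under {B} C still reaches {E,Q,W} ∋ W.
size 2: {B,E}, {B,Q}, {B,Y} …(+3); under {B,E} C still reaches {Q,W} ∋ W.
C↔W cannot be blocked by any observed set — no back-door set.

C→W: no observed back-door set.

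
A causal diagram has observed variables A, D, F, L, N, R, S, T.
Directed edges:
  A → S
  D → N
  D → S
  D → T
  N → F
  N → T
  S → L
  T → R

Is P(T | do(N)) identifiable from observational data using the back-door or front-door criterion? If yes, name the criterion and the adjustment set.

desc(N)\{N}={F,R,T}; candidates ⊆ {A,D,L,S}.
size 0: {}; under {} N still reaches {D,L,R,S,T} ∋ T.
{D}: N⊥T given {D} in G with N→· removed — back-door holds.
P(T|do(N)) = Σ_{D} P(T|N,D)·P(D).

P(T|do(N)): backdoor, adjust for {D}.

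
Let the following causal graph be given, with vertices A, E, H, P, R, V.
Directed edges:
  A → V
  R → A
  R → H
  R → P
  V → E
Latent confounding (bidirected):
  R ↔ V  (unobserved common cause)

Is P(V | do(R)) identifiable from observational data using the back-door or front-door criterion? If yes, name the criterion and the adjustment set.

desc(R)\{R}={A,E,H,P,V}; candidates ⊆ {—}.
R↔V: latent back-door arc(s) into R.
size 0: {}; under {} R still reaches {E,V} ∋ V.
R↔V cannot be blocked by any observed set — no back-door set.
{A}: (i) intercepts every directed R→V path; (ii) no back-door R→{A}; (iii) {R} blocks every back-door {A}→V. Front-door holds.
P(V|do(R)) = Σ_{A} P(A|R) Σ_{R'} P(V|A,R')P(R').

P(V|do(R)): frontdoor, adjust for {A}.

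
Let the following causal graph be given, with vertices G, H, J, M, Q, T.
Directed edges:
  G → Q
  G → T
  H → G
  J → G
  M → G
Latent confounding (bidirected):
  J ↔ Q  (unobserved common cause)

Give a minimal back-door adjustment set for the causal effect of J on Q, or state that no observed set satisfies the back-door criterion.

desc(J)\{J}={G,Q,T}; candidates ⊆ {H,M}.
J↔Q: latent back-door arc(s) into J.
size 0: {}; under {} J still reaches {Q} ∋ Q.
size 1: {H}, {M}; under {H} J still reaches {Q} ∋ Q.
size 2: {H,M}; under {H,M} J still reaches {Q} ∋ Q.
J↔Q cannot be blocked by any observed set — no back-door set.

J→Q: no observed back-door set.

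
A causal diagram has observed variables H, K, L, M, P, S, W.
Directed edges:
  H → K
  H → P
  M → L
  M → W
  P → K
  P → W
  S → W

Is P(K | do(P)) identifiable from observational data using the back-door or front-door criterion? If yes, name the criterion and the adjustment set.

P(K|do(P)): backdoor, adjust for {H}.

desc(P)\{P}={K,W}; candidates ⊆ {H,L,M,S}.
size 0: {}; under {} P still reaches {H,K} ∋ K.
{H}: P⊥K given {H} in G with P→· removed — back-door holds.
P(K|do(P)) = Σ_{H} P(K|P,H)·P(H).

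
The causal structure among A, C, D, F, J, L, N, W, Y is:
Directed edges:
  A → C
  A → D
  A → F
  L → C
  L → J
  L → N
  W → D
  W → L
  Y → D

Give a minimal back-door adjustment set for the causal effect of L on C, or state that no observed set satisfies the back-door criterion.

desc(L)\{L}={C,J,N}; candidates ⊆ {A,D,F,W,Y}.
∅: L⊥C given ∅ in G with L→· removed — back-door holds.

L→C: minimal back-door set ∅.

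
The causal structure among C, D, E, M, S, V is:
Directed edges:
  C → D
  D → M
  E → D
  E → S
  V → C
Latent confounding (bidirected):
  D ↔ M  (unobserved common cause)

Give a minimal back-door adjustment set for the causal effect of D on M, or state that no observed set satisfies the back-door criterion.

D→M: no observed back-door set.

desc(D)\{D}={M}; candidates ⊆ {C,E,S,V}.
D↔M: latent back-door arc(s) into D.
size 0: {}; under {} D still reaches {C,E,M,S,V} ∋ M.
size 1: {C}, {E}, {S} …(+1); under {C} D still reaches {E,M,S} ∋ M.
size 2: {C,E}, {C,S}, {C,V} …(+3); under {C,E} D still reaches {M} ∋ M.
D↔M cannot be blocked by any observed set — no back-door set.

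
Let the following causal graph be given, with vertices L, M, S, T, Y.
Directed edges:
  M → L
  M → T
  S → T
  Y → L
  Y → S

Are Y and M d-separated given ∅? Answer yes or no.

Yes — Y ⊥ M | ∅.

Bayes-Ball from Y | ∅ reaches {L,S,T}.
M ∉ reach(Y|∅) ⇒ Y ⊥ M | ∅.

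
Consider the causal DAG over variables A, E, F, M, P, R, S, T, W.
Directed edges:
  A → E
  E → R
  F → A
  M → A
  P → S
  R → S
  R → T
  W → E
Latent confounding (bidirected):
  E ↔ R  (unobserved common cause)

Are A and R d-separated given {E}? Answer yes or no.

Bayes-Ball from A | {E} reaches {F,M,R,S,T,W}.
R ∈ reach(A|{E}) ⇒ A ⊥̸ R | {E}.

No — A and R are d-connected given {E}.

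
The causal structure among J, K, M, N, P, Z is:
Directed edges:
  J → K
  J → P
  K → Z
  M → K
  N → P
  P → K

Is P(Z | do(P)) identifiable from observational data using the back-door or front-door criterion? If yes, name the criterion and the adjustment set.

P(Z|do(P)): backdoor, adjust for {J}.

desc(P)\{P}={K,Z}; candidates ⊆ {J,M,N}.
size 0: {}; under {} P still reaches {J,K,N,Z} ∋ Z.
{J}: P⊥Z given {J} in G with P→· removed — back-door holds.
P(Z|do(P)) = Σ_{J} P(Z|P,J)·P(J).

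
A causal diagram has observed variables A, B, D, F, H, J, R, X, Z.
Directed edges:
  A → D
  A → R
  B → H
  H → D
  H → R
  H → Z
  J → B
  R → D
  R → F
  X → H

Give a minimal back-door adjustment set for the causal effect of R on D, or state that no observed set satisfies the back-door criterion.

desc(R)\{R}={D,F}; candidates ⊆ {A,B,H,J,X,Z}.
size 0: {}; under {} R still reaches {A,B,D,H,J,X,Z} ∋ D.
size 1: {A}, {B}, {H} …(+3); under {A} R still reaches {B,D,H,J,X,Z} ∋ D.
{A,H}: R⊥D given {A,H} in G with R→· removed — back-door holds.

R→D: minimal back-door set {A, H}.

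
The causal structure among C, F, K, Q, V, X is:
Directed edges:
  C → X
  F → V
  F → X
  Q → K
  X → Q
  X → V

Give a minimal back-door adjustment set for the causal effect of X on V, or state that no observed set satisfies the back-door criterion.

desc(X)\{X}={K,Q,V}; candidates ⊆ {C,F}.
size 0: {}; under {} X still reaches {C,F,V} ∋ V.
{F}: X⊥V given {F} in G with X→· removed — back-door holds.

X→V: minimal back-door set {F}.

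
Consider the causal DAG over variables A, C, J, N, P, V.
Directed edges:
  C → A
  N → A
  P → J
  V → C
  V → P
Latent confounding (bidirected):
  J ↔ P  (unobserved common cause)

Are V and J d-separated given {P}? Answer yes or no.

Bayes-Ball from V | {P} reaches {A,C,J}.
J ∈ reach(V|{P}) ⇒ V ⊥̸ J | {P}.

No — V and J are d-connected given {P}.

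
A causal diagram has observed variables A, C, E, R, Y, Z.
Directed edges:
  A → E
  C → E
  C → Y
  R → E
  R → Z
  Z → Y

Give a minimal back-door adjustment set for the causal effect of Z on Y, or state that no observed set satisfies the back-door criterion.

Z→Y: minimal back-door set ∅.

desc(Z)\{Z}={Y}; candidates ⊆ {A,C,E,R}.
∅: Z⊥Y given ∅ in G with Z→· removed — back-door holds.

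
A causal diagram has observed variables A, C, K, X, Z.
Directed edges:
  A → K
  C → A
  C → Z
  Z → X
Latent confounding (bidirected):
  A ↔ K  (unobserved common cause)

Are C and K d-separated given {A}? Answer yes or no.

Bayes-Ball from C | {A} reaches {K,X,Z}.
K ∈ reach(C|{A}) ⇒ C ⊥̸ K | {A}.

No — C and K are d-connected given {A}.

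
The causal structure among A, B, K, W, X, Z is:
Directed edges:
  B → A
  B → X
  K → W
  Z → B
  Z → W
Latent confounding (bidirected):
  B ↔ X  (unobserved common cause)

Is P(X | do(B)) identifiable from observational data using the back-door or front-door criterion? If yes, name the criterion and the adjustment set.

P(X|do(B)): not identifiable (no BD/FD set).

desc(B)\{B}={A,X}; candidates ⊆ {K,W,Z}.
B↔X: latent back-door arc(s) into B.
size 0: {}; under {} B still reaches {W,X,Z} ∋ X.
size 1: {K}, {W}, {Z}; under {K} B still reaches {W,X,Z} ∋ X.
size 2: {K,W}, {K,Z}, {W,Z}; under {K,W} B still reaches {X,Z} ∋ X.
B↔X cannot be blocked by any observed set — no back-door set.
No mediator lies on a directed B→…→X path.
Neither criterion identifies P(X|do(B)) in this graph.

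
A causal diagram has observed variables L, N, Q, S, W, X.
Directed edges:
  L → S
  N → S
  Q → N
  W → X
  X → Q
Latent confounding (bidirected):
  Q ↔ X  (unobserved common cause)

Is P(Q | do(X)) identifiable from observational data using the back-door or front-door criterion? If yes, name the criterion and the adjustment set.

desc(X)\{X}={N,Q,S}; candidates ⊆ {L,W}.
X↔Q: latent back-door arc(s) into X.
size 0: {}; under {} X still reaches {N,Q,S,W} ∋ Q.
size 1: {L}, {W}; under {L} X still reaches {N,Q,S,W} ∋ Q.
size 2: {L,W}; under {L,W} X still reaches {N,Q,S} ∋ Q.
X↔Q cannot be blocked by any observed set — no back-door set.
No mediator lies on a directed X→…→Q path.
Neither criterion identifies P(Q|do(X)) in this graph.

P(Q|do(X)): not identifiable (no BD/FD set).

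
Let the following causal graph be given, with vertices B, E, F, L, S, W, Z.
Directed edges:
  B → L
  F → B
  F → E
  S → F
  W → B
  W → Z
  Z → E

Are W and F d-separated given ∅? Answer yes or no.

Bayes-Ball from W | ∅ reaches {B,E,L,Z}.
F ∉ reach(W|∅) ⇒ W ⊥ F | ∅.

Yes — W ⊥ F | ∅.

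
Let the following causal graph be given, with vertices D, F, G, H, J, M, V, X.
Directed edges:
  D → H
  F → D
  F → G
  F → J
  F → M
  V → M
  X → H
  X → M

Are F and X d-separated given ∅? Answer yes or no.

Yes — F ⊥ X | ∅.

Bayes-Ball from F | ∅ reaches {D,G,H,J,M}.
X ∉ reach(F|∅) ⇒ F ⊥ X | ∅.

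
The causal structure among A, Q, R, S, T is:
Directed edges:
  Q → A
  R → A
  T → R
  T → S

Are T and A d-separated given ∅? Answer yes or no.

Bayes-Ball from T | ∅ reaches {A,R,S}.
A ∈ reach(T|∅) ⇒ T ⊥̸ A | ∅.

No — T and A are d-connected given ∅.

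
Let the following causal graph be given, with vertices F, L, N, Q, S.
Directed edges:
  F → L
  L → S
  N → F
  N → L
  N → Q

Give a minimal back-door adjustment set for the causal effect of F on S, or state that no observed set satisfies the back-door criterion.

desc(F)\{F}={L,S}; candidates ⊆ {N,Q}.
size 0: {}; under {} F still reaches {L,N,Q,S} ∋ S.
{N}: F⊥S given {N} in G with F→· removed — back-door holds.

F→S: minimal back-door set {N}.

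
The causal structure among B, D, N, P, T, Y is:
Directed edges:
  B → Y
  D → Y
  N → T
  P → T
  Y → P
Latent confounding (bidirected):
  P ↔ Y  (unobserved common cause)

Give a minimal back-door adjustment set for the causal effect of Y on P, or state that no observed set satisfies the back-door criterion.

desc(Y)\{Y}={P,T}; candidates ⊆ {B,D,N}.
Y↔P: latent back-door arc(s) into Y.
size 0: {}; under {} Y still reaches {B,D,P,T} ∋ P.
size 1: {B}, {D}, {N}; under {B} Y still reaches {D,P,T} ∋ P.
size 2: {B,D}, {B,N}, {D,N}; under {B,D} Y still reaches {P,T} ∋ P.
Y↔P cannot be blocked by any observed set — no back-door set.

Y→P: no observed back-door set.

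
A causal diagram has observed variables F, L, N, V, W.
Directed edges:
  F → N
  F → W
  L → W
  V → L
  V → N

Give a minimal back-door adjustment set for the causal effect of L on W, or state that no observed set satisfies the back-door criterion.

desc(L)\{L}={W}; candidates ⊆ {F,N,V}.
∅: L⊥W given ∅ in G with L→· removed — back-door holds.

L→W: minimal back-door set ∅.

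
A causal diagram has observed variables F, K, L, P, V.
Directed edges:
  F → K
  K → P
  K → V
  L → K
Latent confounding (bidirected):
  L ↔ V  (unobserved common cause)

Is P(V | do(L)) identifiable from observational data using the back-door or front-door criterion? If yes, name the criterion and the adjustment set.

desc(L)\{L}={K,P,V}; candidates ⊆ {F}.
L↔V: latent back-door arc(s) into L.
size 0: {}; under {} L still reaches {V} ∋ V.
size 1: {F}; under {F} L still reaches {V} ∋ V.
L↔V cannot be blocked by any observed set — no back-door set.
{K}: (i) intercepts every directed L→V path; (ii) no back-door L→{K}; (iii) {L} blocks every back-door {K}→V. Front-door holds.
P(V|do(L)) = Σ_{K} P(K|L) Σ_{L'} P(V|K,L')P(L').

P(V|do(L)): frontdoor, adjust for {K}.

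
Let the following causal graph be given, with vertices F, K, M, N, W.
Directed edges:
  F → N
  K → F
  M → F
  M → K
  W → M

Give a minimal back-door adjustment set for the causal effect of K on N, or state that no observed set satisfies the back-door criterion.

desc(K)\{K}={F,N}; candidates ⊆ {M,W}.
size 0: {}; under {} K still reaches {F,M,N,W} ∋ N.
{M}: K⊥N given {M} in G with K→· removed — back-door holds.

K→N: minimal back-door set {M}.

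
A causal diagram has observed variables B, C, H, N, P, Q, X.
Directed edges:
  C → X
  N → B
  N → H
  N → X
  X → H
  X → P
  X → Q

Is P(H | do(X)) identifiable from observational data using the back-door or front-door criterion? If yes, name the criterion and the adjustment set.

P(H|do(X)): backdoor, adjust for {N}.

desc(X)\{X}={H,P,Q}; candidates ⊆ {B,C,N}.
size 0: {}; under {} X still reaches {B,C,H,N} ∋ H.
{N}: X⊥H given {N} in G with X→· removed — back-door holds.
P(H|do(X)) = Σ_{N} P(H|X,N)·P(N).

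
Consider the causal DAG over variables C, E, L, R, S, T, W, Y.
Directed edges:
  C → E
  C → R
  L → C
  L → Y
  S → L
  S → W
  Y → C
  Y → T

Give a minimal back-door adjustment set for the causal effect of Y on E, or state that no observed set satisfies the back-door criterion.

desc(Y)\{Y}={C,E,R,T}; candidates ⊆ {L,S,W}.
size 0: {}; under {} Y still reaches {C,E,L,R,S,W} ∋ E.
{L}: Y⊥E given {L} in G with Y→· removed — back-door holds.

Y→E: minimal back-door set {L}.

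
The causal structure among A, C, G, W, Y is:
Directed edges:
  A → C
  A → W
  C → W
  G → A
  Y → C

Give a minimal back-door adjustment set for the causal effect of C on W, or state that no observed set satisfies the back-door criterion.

C→W: minimal back-door set {A}.

desc(C)\{C}={W}; candidates ⊆ {A,G,Y}.
size 0: {}; under {} C still reaches {A,G,W,Y} ∋ W.
{A}: C⊥W given {A} in G with C→· removed — back-door holds.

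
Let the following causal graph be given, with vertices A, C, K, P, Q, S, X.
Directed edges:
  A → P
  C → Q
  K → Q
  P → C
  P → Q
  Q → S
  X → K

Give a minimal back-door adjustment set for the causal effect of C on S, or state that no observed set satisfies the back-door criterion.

C→S: minimal back-door set {P}.

desc(C)\{C}={Q,S}; candidates ⊆ {A,K,P,X}.
size 0: {}; under {} C still reaches {A,P,Q,S} ∋ S.
{P}: C⊥S given {P} in G with C→· removed — back-door holds.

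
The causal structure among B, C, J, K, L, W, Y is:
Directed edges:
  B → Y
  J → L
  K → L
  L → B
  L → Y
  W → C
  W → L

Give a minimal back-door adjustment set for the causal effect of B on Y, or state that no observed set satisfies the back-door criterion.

desc(B)\{B}={Y}; candidates ⊆ {C,J,K,L,W}.
size 0: {}; under {} B still reaches {C,J,K,L,W,Y} ∋ Y.
{L}: B⊥Y given {L} in G with B→· removed — back-door holds.

B→Y: minimal back-door set {L}.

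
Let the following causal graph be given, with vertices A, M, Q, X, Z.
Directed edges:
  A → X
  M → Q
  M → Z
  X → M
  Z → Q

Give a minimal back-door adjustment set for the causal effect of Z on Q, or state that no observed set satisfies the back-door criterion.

desc(Z)\{Z}={Q}; candidates ⊆ {A,M,X}.
size 0: {}; under {} Z still reaches {A,M,Q,X} ∋ Q.
{M}: Z⊥Q given {M} in G with Z→· removed — back-door holds.

Z→Q: minimal back-door set {M}.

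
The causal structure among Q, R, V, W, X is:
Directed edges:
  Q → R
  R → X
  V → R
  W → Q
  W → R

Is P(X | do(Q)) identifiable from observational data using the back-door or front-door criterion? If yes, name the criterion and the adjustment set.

P(X|do(Q)): backdoor, adjust for {W}.

desc(Q)\{Q}={R,X}; candidates ⊆ {V,W}.
size 0: {}; under {} Q still reaches {R,W,X} ∋ X.
{W}: Q⊥X given {W} in G with Q→· removed — back-door holds.
P(X|do(Q)) = Σ_{W} P(X|Q,W)·P(W).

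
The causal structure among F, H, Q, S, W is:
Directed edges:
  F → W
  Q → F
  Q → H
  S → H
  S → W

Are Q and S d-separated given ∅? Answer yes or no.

Bayes-Ball from Q | ∅ reaches {F,H,W}.
S ∉ reach(Q|∅) ⇒ Q ⊥ S | ∅.

Yes — Q ⊥ S | ∅.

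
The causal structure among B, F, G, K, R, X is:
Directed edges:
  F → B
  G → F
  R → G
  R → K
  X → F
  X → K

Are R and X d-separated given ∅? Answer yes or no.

Yes — R ⊥ X | ∅.

Bayes-Ball from R | ∅ reaches {B,F,G,K}.
X ∉ reach(R|∅) ⇒ R ⊥ X | ∅.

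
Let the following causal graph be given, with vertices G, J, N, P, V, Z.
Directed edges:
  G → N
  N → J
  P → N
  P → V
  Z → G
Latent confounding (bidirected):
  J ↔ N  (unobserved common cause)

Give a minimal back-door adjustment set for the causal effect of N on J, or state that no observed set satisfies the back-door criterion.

N→J: no observed back-door set.

desc(N)\{N}={J}; candidates ⊆ {G,P,V,Z}.
N↔J: latent back-door arc(s) into N.
size 0: {}; under {} N still reaches {G,J,P,V,Z} ∋ J.
size 1: {G}, {P}, {V} …(+1); under {G} N still reaches {J,P,V} ∋ J.
size 2: {G,P}, {G,V}, {G,Z} …(+3); under {G,P} N still reaches {J} ∋ J.
N↔J cannot be blocked by any observed set — no back-door set.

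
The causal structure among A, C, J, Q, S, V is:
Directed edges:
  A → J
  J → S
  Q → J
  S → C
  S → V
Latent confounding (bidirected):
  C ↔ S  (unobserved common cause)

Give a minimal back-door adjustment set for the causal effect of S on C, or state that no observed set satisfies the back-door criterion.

S→C: no observed back-door set.

desc(S)\{S}={C,V}; candidates ⊆ {A,J,Q}.
S↔C: latent back-door arc(s) into S.
size 0: {}; under {} S still reaches {A,C,J,Q} ∋ C.
size 1: {A}, {J}, {Q}; under {A} S still reaches {C,J,Q} ∋ C.
size 2: {A,J}, {A,Q}, {J,Q}; under {A,J} S still reaches {C} ∋ C.
S↔C cannot be blocked by any observed set — no back-door set.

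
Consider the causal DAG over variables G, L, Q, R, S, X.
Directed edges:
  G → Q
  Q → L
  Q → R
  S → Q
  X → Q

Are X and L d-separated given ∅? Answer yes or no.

No — X and L are d-connected given ∅.

Bayes-Ball from X | ∅ reaches {L,Q,R}.
L ∈ reach(X|∅) ⇒ X ⊥̸ L | ∅.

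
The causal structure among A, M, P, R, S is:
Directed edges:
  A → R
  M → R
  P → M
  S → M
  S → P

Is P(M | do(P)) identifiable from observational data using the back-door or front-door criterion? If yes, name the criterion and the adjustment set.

desc(P)\{P}={M,R}; candidates ⊆ {A,S}.
size 0: {}; under {} P still reaches {M,R,S} ∋ M.
{S}: P⊥M given {S} in G with P→· removed — back-door holds.
P(M|do(P)) = Σ_{S} P(M|P,S)·P(S).

P(M|do(P)): backdoor, adjust for {S}.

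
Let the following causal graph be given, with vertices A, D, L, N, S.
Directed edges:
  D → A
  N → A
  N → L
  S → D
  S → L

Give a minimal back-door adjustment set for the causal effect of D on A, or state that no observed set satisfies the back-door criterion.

D→A: minimal back-door set ∅.

desc(D)\{D}={A}; candidates ⊆ {L,N,S}.
∅: D⊥A given ∅ in G with D→· removed — back-door holds.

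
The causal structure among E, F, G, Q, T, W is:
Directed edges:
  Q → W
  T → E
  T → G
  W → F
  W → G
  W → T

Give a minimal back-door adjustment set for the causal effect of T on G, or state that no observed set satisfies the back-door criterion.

desc(T)\{T}={E,G}; candidates ⊆ {F,Q,W}.
size 0: {}; under {} T still reaches {F,G,Q,W} ∋ G.
{W}: T⊥G given {W} in G with T→· removed — back-door holds.

T→G: minimal back-door set {W}.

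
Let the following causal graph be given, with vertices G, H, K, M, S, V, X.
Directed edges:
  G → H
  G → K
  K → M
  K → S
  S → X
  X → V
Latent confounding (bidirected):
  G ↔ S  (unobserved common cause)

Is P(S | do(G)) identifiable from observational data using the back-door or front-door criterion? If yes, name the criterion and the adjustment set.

desc(G)\{G}={H,K,M,S,V,X}; candidates ⊆ {—}.
G↔S: latent back-door arc(s) into G.
size 0: {}; under {} G still reaches {S,V,X} ∋ S.
G↔S cannot be blocked by any observed set — no back-door set.
{K}: (i) intercepts every directed G→S path; (ii) no back-door G→{K}; (iii) {G} blocks every back-door {K}→S. Front-door holds.
P(S|do(G)) = Σ_{K} P(K|G) Σ_{G'} P(S|K,G')P(G').

P(S|do(G)): frontdoor, adjust for {K}.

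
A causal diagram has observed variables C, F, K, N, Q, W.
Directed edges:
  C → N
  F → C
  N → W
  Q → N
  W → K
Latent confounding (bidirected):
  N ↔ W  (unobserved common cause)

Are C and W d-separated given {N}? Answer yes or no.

No — C and W are d-connected given {N}.

Bayes-Ball from C | {N} reaches {F,K,Q,W}.
W ∈ reach(C|{N}) ⇒ C ⊥̸ W | {N}.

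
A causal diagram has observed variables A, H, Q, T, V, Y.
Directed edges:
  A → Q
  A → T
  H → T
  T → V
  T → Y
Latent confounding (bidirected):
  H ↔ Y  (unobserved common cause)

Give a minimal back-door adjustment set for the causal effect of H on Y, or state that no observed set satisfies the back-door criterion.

H→Y: no observed back-door set.

desc(H)\{H}={T,V,Y}; candidates ⊆ {A,Q}.
H↔Y: latent back-door arc(s) into H.
size 0: {}; under {} H still reaches {Y} ∋ Y.
size 1: {A}, {Q}; under {A} H still reaches {Y} ∋ Y.
size 2: {A,Q}; under {A,Q} H still reaches {Y} ∋ Y.
H↔Y cannot be blocked by any observed set — no back-door set.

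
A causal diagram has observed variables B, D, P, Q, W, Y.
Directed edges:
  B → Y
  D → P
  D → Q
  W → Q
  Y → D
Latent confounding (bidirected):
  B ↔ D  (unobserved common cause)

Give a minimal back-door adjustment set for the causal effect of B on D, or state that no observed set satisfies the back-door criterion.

desc(B)\{B}={D,P,Q,Y}; candidates ⊆ {W}.
B↔D: latent back-door arc(s) into B.
size 0: {}; under {} B still reaches {D,P,Q} ∋ D.
size 1: {W}; under {W} B still reaches {D,P,Q} ∋ D.
B↔D cannot be blocked by any observed set — no back-door set.

B→D: no observed back-door set.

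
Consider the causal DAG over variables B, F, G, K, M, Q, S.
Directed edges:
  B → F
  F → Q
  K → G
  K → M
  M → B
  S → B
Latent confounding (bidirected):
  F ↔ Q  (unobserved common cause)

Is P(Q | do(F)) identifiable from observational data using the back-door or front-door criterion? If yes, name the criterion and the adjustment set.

P(Q|do(F)): not identifiable (no BD/FD set).

desc(F)\{F}={Q}; candidates ⊆ {B,G,K,M,S}.
F↔Q: latent back-door arc(s) into F.
size 0: {}; under {} F still reaches {B,G,K,M,Q,S} ∋ Q.
size 1: {B}, {G}, {K} …(+2); under {B} F still reaches {Q} ∋ Q.
size 2: {B,G}, {B,K}, {B,M} …(+7); under {B,G} F still reaches {Q} ∋ Q.
F↔Q cannot be blocked by any observed set — no back-door set.
No mediator lies on a directed F→…→Q path.
Neither criterion identifies P(Q|do(F)) in this graph.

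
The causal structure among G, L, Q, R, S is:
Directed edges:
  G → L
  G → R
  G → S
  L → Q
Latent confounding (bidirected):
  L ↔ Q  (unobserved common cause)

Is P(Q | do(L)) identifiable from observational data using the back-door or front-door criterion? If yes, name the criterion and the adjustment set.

P(Q|do(L)): not identifiable (no BD/FD set).

desc(L)\{L}={Q}; candidates ⊆ {G,R,S}.
L↔Q: latent back-door arc(s) into L.
size 0: {}; under {} L still reaches {G,Q,R,S} ∋ Q.
size 1: {G}, {R}, {S}; under {G} L still reaches {Q} ∋ Q.
size 2: {G,R}, {G,S}, {R,S}; under {G,R} L still reaches {Q} ∋ Q.
L↔Q cannot be blocked by any observed set — no back-door set.
No mediator lies on a directed L→…→Q path.
Neither criterion identifies P(Q|do(L)) in this graph.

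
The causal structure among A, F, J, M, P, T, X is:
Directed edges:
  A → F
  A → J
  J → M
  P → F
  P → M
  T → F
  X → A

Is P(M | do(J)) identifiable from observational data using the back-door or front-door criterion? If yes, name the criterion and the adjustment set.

desc(J)\{J}={M}; candidates ⊆ {A,F,P,T,X}.
∅: J⊥M given ∅ in G with J→· removed — back-door holds.
P(M|do(J)) = P(M|J) — no adjustment needed.

P(M|do(J)): backdoor, adjust for ∅.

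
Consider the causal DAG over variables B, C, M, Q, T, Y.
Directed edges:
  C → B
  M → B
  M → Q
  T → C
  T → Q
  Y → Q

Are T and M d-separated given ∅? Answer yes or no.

Bayes-Ball from T | ∅ reaches {B,C,Q}.
M ∉ reach(T|∅) ⇒ T ⊥ M | ∅.

Yes — T ⊥ M | ∅.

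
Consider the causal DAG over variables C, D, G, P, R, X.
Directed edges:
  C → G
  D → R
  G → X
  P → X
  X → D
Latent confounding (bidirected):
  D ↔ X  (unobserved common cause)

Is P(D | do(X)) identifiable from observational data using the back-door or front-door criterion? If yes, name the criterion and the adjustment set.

desc(X)\{X}={D,R}; candidates ⊆ {C,G,P}.
X↔D: latent back-door arc(s) into X.
size 0: {}; under {} X still reaches {C,D,G,P,R} ∋ D.
size 1: {C}, {G}, {P}; under {C} X still reaches {D,G,P,R} ∋ D.
size 2: {C,G}, {C,P}, {G,P}; under {C,G} X still reaches {D,P,R} ∋ D.
X↔D cannot be blocked by any observed set — no back-door set.
No mediator lies on a directed X→…→D path.
Neither criterion identifies P(D|do(X)) in this graph.

P(D|do(X)): not identifiable (no BD/FD set).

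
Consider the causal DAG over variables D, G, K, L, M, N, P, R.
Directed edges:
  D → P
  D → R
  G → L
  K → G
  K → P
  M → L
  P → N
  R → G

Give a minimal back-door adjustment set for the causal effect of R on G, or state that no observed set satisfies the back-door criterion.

R→G: minimal back-door set ∅.

desc(R)\{R}={G,L}; candidates ⊆ {D,K,M,N,P}.
∅: R⊥G given ∅ in G with R→· removed — back-door holds.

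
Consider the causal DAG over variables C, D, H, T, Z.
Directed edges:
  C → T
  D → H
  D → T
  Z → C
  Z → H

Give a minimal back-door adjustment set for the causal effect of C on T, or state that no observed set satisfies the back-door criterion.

C→T: minimal back-door set ∅.

desc(C)\{C}={T}; candidates ⊆ {D,H,Z}.
∅: C⊥T given ∅ in G with C→· removed — back-door holds.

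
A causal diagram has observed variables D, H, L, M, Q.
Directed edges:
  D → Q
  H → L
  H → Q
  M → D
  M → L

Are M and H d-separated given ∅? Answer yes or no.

Bayes-Ball from M | ∅ reaches {D,L,Q}.
H ∉ reach(M|∅) ⇒ M ⊥ H | ∅.

Yes — M ⊥ H | ∅.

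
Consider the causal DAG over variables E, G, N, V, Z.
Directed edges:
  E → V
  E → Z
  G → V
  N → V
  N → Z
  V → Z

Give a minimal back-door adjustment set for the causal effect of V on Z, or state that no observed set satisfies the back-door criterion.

V→Z: minimal back-door set {E, N}.

desc(V)\{V}={Z}; candidates ⊆ {E,G,N}.
size 0: {}; under {} V still reaches {E,G,N,Z} ∋ Z.
size 1: {E}, {G}, {N}; under {E} V still reaches {G,N,Z} ∋ Z.
{E,N}: V⊥Z given {E,N} in G with V→· removed — back-door holds.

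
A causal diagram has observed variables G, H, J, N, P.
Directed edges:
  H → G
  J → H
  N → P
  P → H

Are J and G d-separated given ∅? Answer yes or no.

Bayes-Ball from J | ∅ reaches {G,H}.
G ∈ reach(J|∅) ⇒ J ⊥̸ G | ∅.

No — J and G are d-connected given ∅.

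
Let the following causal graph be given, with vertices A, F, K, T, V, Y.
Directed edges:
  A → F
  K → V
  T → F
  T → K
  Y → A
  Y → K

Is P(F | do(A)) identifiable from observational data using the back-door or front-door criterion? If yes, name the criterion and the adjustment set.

desc(A)\{A}={F}; candidates ⊆ {K,T,V,Y}.
∅: A⊥F given ∅ in G with A→· removed — back-door holds.
P(F|do(A)) = P(F|A) — no adjustment needed.

P(F|do(A)): backdoor, adjust for ∅.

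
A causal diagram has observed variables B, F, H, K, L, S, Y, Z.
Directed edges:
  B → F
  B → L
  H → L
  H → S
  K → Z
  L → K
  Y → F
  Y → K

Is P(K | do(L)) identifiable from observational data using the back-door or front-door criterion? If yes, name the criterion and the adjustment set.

P(K|do(L)): backdoor, adjust for ∅.

desc(L)\{L}={K,Z}; candidates ⊆ {B,F,H,S,Y}.
∅: L⊥K given ∅ in G with L→· removed — back-door holds.
P(K|do(L)) = P(K|L) — no adjustment needed.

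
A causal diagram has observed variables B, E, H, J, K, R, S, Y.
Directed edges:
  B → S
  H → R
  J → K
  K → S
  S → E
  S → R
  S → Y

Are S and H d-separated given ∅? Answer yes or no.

Bayes-Ball from S | ∅ reaches {B,E,J,K,R,Y}.
H ∉ reach(S|∅) ⇒ S ⊥ H | ∅.

Yes — S ⊥ H | ∅.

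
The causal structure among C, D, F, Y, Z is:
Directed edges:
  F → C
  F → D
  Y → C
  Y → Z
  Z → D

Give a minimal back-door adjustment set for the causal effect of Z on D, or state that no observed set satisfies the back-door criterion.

Z→D: minimal back-door set ∅.

desc(Z)\{Z}={D}; candidates ⊆ {C,F,Y}.
∅: Z⊥D given ∅ in G with Z→· removed — back-door holds.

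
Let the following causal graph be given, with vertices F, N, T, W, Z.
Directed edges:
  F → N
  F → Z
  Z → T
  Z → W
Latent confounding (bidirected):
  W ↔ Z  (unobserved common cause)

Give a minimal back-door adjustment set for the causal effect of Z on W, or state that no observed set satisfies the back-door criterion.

Z→W: no observed back-door set.

desc(Z)\{Z}={T,W}; candidates ⊆ {F,N}.
Z↔W: latent back-door arc(s) into Z.
size 0: {}; under {} Z still reaches {F,N,W} ∋ W.
size 1: {F}, {N}; under {F} Z still reaches {W} ∋ W.
size 2: {F,N}; under {F,N} Z still reaches {W} ∋ W.
Z↔W cannot be blocked by any observed set — no back-door set.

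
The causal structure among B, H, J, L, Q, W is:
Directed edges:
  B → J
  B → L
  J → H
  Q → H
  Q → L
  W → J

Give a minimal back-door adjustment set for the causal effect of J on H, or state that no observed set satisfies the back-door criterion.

desc(J)\{J}={H}; candidates ⊆ {B,L,Q,W}.
∅: J⊥H given ∅ in G with J→· removed — back-door holds.

J→H: minimal back-door set ∅.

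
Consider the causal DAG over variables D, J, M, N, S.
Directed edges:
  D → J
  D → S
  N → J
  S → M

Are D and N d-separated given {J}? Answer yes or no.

No — D and N are d-connected given {J}.

Bayes-Ball from D | {J} reaches {M,N,S}.
N ∈ reach(D|{J}) ⇒ D ⊥̸ N | {J}.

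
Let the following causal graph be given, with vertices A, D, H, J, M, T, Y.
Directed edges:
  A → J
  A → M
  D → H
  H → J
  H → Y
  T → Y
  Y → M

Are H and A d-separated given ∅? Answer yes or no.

Yes — H ⊥ A | ∅.

Bayes-Ball from H | ∅ reaches {D,J,M,Y}.
A ∉ reach(H|∅) ⇒ H ⊥ A | ∅.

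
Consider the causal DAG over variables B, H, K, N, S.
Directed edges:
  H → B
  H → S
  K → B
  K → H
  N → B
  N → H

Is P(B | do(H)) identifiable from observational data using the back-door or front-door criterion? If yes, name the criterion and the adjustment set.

P(B|do(H)): backdoor, adjust for {K, N}.

desc(H)\{H}={B,S}; candidates ⊆ {K,N}.
size 0: {}; under {} H still reaches {B,K,N} ∋ B.
size 1: {K}, {N}; under {K} H still reaches {B,N} ∋ B.
{K,N}: H⊥B given {K,N} in G with H→· removed — back-door holds.
P(B|do(H)) = Σ_{K,N} P(B|H,K,N)·P(K,N).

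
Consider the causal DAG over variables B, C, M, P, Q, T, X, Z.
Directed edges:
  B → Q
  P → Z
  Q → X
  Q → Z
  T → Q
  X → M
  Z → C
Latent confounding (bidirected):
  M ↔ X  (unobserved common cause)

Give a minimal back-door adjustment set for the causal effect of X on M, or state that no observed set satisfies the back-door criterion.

desc(X)\{X}={M}; candidates ⊆ {B,C,P,Q,T,Z}.
X↔M: latent back-door arc(s) into X.
size 0: {}; under {} X still reaches {B,C,M,Q,T,Z} ∋ M.
size 1: {B}, {C}, {P} …(+3); under {B} X still reaches {C,M,Q,T,Z} ∋ M.
size 2: {B,C}, {B,P}, {B,Q} …(+12); under {B,C} X still reaches {M,P,Q,T,Z} ∋ M.
X↔M cannot be blocked by any observed set — no back-door set.

X→M: no observed back-door set.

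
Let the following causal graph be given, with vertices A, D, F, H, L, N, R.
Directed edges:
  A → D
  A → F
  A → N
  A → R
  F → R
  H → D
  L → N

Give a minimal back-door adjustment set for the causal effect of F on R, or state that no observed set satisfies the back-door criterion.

desc(F)\{F}={R}; candidates ⊆ {A,D,H,L,N}.
size 0: {}; under {} F still reaches {A,D,N,R} ∋ R.
{A}: F⊥R given {A} in G with F→· removed — back-door holds.

F→R: minimal back-door set {A}.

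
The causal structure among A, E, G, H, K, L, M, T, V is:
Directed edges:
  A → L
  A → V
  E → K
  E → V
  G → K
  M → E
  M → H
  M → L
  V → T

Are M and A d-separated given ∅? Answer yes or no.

Bayes-Ball from M | ∅ reaches {E,H,K,L,T,V}.
A ∉ reach(M|∅) ⇒ M ⊥ A | ∅.

Yes — M ⊥ A | ∅.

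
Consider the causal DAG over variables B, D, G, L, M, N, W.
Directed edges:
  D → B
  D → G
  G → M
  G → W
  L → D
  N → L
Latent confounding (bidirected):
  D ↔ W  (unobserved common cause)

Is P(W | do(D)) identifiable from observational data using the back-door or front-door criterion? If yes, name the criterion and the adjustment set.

desc(D)\{D}={B,G,M,W}; candidates ⊆ {L,N}.
D↔W: latent back-door arc(s) into D.
size 0: {}; under {} D still reaches {L,N,W} ∋ W.
size 1: {L}, {N}; under {L} D still reaches {W} ∋ W.
size 2: {L,N}; under {L,N} D still reaches {W} ∋ W.
D↔W cannot be blocked by any observed set — no back-door set.
{G}: (i) intercepts every directed D→W path; (ii) no back-door D→{G}; (iii) {D} blocks every back-door {G}→W. Front-door holds.
P(W|do(D)) = Σ_{G} P(G|D) Σ_{D'} P(W|G,D')P(D').

P(W|do(D)): frontdoor, adjust for {G}.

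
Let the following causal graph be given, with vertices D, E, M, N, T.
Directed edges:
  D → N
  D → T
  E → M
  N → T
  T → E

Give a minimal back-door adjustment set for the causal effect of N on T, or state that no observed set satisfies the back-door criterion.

N→T: minimal back-door set {D}.

desc(N)\{N}={E,M,T}; candidates ⊆ {D}.
size 0: {}; under {} N still reaches {D,E,M,T} ∋ T.
{D}: N⊥T given {D} in G with N→· removed — back-door holds.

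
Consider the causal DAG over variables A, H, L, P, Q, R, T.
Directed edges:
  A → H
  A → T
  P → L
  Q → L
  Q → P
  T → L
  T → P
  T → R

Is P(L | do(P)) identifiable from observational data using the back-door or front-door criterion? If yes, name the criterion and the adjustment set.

desc(P)\{P}={L}; candidates ⊆ {A,H,Q,R,T}.
size 0: {}; under {} P still reaches {A,H,L,Q,R,T} ∋ L.
size 1: {A}, {H}, {Q} …(+2); under {A} P still reaches {L,Q,R,T} ∋ L.
{Q,T}: P⊥L given {Q,T} in G with P→· removed — back-door holds.
P(L|do(P)) = Σ_{Q,T} P(L|P,Q,T)·P(Q,T).

P(L|do(P)): backdoor, adjust for {Q, T}.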